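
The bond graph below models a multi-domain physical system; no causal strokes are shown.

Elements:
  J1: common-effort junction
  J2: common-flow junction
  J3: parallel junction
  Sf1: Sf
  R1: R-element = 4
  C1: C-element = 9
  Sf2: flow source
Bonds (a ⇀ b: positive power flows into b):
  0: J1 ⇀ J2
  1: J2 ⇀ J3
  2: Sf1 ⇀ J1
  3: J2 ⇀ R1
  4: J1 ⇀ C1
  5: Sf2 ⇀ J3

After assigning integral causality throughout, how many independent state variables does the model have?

#2 →Sf1  (Sf1: flow source, stroke at near end)
#5 →Sf2  (source Sf2 imposes f)
#1 →J3  (J3: last free bond brings effort in)
#0 →J2  (common-f at J2 fixed by 1)
#3 →J2  (1-jn J2 has f-setter on 1)
#4 →J1  (closing 0-jn rule on J1)

1  (C1 all integral)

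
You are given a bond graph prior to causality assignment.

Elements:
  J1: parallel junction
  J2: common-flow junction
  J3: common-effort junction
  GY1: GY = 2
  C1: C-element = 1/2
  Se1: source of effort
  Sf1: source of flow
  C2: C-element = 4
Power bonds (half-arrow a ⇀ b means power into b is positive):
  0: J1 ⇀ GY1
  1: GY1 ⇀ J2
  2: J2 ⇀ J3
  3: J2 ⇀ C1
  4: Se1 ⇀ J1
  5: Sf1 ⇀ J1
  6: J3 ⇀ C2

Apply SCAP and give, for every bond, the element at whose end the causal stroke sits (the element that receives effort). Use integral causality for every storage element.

β4 stroke→J1  (source Se1 imposes e)
β5 stroke→Sf1  (Sf1 fixes flow; stroke at Sf1)
β0 stroke→GY1  (common-e at J1 fixed by 4)
β1 stroke→GY1  (through GY1, causality inverts; strokes same side of GY1)
β2 stroke→J2  (J2: bond 1 brought flow, rest push out)
β3 stroke→J2  (J2: bond 1 brought flow, rest push out)
β6 stroke→J3  (closing 0-jn rule on J3)

#0 stroke at GY1
#1 stroke at GY1
#2 stroke at J2
#3 stroke at J2
#4 stroke at J1
#5 stroke at Sf1
#6 stroke at J3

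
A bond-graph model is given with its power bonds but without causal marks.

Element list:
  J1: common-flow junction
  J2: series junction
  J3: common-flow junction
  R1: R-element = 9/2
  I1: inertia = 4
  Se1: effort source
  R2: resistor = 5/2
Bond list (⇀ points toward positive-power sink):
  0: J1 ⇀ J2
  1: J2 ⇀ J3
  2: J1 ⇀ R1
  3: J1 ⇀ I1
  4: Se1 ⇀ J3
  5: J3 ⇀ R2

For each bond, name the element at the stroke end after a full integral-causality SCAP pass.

b4 stroke→J3  (Se1 (Se) sets effort on bond)
b3 stroke→I1  (I1 integral (f out))
b0 stroke→J1  (1-jn J1 has f-setter on 3)
b2 stroke→J1  (1-jn J1 has f-setter on 3)
b1 stroke→J2  (common-f at J2 fixed by 0)
b5 stroke→J3  (common-f at J3 fixed by 1)

b0 stroke at J1
b1 stroke at J2
b2 stroke at J1
b3 stroke at I1
b4 stroke at J3
b5 stroke at J3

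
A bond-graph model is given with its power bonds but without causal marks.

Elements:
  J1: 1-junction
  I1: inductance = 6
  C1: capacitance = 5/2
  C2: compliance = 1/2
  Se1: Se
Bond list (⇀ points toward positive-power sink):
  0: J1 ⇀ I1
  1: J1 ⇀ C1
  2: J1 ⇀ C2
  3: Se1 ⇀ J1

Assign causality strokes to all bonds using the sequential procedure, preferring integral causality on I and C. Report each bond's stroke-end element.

β3 stroke at J1  (Se1 fixes effort; stroke away)
β0 stroke at I1  (I1 integral (f out))
β1 stroke at J1  (1-jn J1 has f-setter on 0)
β2 stroke at J1  (1-jn J1 has f-setter on 0)

b0 stroke at I1
b1 stroke at J1
b2 stroke at J1
b3 stroke at J1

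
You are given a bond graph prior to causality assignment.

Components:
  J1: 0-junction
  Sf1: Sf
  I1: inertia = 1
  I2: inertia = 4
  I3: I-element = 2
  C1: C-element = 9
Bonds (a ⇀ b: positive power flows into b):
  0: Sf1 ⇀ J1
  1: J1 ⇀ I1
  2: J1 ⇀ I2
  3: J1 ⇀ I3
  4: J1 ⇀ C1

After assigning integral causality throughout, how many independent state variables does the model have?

4  (C1, I1, I2, I3 all integral)

#0 stroke→Sf1  (Sf1: flow source, stroke at near end)
#1 stroke→I1  (I1: I, integral causality)
#2 stroke→I2  (prefer integral on I2)
#3 stroke→I3  (prefer integral on I3)
#4 stroke→J1  (only one effort-in slot at J1)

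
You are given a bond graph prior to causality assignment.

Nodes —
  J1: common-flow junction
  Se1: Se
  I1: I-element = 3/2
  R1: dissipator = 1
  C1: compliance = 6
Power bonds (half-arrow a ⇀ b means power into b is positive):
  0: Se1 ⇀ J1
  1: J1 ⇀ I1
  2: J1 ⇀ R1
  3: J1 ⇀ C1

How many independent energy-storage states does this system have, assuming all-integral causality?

b0 →J1  (Se1 fixes effort; stroke away)
b1 →I1  (I1: I, integral causality)
b2 →J1  (J1: bond 1 brought flow, rest push out)
b3 →J1  (J1: bond 1 brought flow, rest push out)

2  (C1, I1 all integral)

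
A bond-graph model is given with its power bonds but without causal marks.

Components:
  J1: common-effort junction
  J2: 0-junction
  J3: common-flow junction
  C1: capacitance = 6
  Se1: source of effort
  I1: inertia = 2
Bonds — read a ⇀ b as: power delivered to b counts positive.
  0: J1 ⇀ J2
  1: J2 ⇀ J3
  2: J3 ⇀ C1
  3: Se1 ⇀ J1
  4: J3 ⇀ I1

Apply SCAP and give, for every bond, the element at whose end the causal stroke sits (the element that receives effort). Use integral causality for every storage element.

b0 |J2
b1 |J3
b2 |J3
b3 |J1
b4 |I1

b3 stroke→J1  (Se1 (Se) sets effort on bond)
b0 stroke→J2  (J1: bond 3 brought effort, rest push out)
b1 stroke→J3  (common-e at J2 fixed by 0)
b2 stroke→J3  (prefer integral on C1)
b4 stroke→I1  (closing 1-jn rule on J3)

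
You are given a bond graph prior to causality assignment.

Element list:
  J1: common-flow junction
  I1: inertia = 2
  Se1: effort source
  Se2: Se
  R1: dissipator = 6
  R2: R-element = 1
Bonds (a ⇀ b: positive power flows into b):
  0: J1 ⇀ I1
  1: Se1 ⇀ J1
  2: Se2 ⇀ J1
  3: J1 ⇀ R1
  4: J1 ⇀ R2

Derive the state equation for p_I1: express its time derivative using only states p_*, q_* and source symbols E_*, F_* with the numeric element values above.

dp_I1/dt = E_Se1 + E_Se2 - 7*p_I1/2

#1 |J1  (source Se1 imposes e)
#2 |J1  (source Se2 imposes e)
#0 |I1  (prefer integral on I1)
#3 |J1  (common-f at J1 fixed by 0)
#4 |J1  (common-f at J1 fixed by 0)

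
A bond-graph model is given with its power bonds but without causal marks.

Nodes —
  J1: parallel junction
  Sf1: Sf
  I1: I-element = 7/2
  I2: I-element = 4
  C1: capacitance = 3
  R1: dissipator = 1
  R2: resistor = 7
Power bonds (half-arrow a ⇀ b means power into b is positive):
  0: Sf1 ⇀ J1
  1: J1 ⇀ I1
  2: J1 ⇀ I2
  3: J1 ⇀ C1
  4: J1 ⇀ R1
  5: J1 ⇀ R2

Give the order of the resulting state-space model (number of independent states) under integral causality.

#0 stroke at Sf1  (source Sf1 imposes f)
#1 stroke at I1  (I1 outputs flow p/I1)
#2 stroke at I2  (I2 integral (f out))
#3 stroke at J1  (prefer integral on C1)
#4 stroke at R1  (0-jn J1 has e-setter on 3)
#5 stroke at R2  (J1 effort already set via bond 3)

3  (C1, I1, I2 all integral)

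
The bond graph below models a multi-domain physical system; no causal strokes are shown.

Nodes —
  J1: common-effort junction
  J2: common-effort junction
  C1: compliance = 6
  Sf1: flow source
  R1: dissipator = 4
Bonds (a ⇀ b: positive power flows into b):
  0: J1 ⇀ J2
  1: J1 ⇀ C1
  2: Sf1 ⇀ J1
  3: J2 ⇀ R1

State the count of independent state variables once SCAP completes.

bond 2 →Sf1  (Sf1 (Sf) sets flow on bond)
bond 1 →J1  (C1 integral (e out))
bond 0 →J2  (J1 effort already set via bond 1)
bond 3 →R1  (J2: bond 0 brought effort, rest push out)

1  (C1 all integral)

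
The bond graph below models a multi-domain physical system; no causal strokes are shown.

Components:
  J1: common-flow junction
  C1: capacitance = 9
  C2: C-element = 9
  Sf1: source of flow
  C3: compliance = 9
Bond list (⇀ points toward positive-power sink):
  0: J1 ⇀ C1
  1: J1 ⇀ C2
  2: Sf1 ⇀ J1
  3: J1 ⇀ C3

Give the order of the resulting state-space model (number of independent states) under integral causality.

b2 stroke→Sf1  (source Sf1 imposes f)
b0 stroke→J1  (common-f at J1 fixed by 2)
b1 stroke→J1  (J1: bond 2 brought flow, rest push out)
b3 stroke→J1  (common-f at J1 fixed by 2)

3  (C1, C2, C3 all integral)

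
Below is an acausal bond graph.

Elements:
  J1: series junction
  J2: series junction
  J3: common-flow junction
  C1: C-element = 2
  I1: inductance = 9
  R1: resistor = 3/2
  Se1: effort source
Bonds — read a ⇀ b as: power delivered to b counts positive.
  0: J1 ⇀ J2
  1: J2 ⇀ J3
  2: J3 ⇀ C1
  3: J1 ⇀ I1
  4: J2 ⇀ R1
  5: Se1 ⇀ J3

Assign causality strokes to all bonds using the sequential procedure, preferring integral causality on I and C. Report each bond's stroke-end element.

β5 stroke at J3  (Se1: effort source, stroke at far end)
β2 stroke at J3  (C1 outputs effort q/C1)
β1 stroke at J2  (closing 1-jn rule on J3)
β3 stroke at I1  (I1 outputs flow p/I1)
β0 stroke at J1  (common-f at J1 fixed by 3)
β4 stroke at J2  (common-f at J2 fixed by 0)

β0 →J1
β1 →J2
β2 →J3
β3 →I1
β4 →J2
β5 →J3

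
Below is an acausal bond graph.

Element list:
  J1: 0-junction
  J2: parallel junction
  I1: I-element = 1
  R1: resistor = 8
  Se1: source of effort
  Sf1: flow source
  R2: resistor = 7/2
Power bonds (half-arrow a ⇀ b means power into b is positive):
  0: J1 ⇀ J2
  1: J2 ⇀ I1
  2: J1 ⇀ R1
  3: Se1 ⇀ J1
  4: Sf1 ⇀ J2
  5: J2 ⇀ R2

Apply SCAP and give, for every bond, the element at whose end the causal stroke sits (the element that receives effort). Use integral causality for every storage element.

#3 |J1  (Se1 fixes effort; stroke away)
#4 |Sf1  (Sf1 fixes flow; stroke at Sf1)
#0 |J2  (J1 effort already set via bond 3)
#2 |R1  (J1: bond 3 brought effort, rest push out)
#1 |I1  (common-e at J2 fixed by 0)
#5 |R2  (0-jn J2 has e-setter on 0)

β0 |J2
β1 |I1
β2 |R1
β3 |J1
β4 |Sf1
β5 |R2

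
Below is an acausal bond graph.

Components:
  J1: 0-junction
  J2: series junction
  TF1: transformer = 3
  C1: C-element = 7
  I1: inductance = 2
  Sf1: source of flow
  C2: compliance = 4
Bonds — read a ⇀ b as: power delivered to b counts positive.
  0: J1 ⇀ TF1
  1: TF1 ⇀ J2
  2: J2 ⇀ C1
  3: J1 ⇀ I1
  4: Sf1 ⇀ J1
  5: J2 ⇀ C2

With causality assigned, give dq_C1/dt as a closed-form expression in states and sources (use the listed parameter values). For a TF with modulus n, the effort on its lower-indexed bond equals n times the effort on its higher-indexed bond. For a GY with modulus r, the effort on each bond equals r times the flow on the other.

dq_C1/dt = 3*F_Sf1 - 3*p_I1/2

bond 4 stroke→Sf1  (source Sf1 imposes f)
bond 2 stroke→J2  (C1 integral (e out))
bond 3 stroke→I1  (I1 outputs flow p/I1)
bond 0 stroke→J1  (J1 needs exactly one e-in)
bond 1 stroke→TF1  (through TF1, causality passes straight; one stroke at TF1)
bond 5 stroke→J2  (J2 flow already set via bond 1)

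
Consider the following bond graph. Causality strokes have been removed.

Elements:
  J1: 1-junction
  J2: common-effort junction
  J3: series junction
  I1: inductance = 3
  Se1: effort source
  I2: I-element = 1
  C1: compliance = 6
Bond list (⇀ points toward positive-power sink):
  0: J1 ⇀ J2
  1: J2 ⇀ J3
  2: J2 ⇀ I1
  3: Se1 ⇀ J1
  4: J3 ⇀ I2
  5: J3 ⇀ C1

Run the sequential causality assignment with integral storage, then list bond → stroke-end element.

bond 3 |J1  (Se1 (Se) sets effort on bond)
bond 0 |J2  (only one flow-in slot at J1)
bond 1 |J3  (common-e at J2 fixed by 0)
bond 2 |I1  (J2: bond 0 brought effort, rest push out)
bond 4 |I2  (prefer integral on I2)
bond 5 |J3  (1-jn J3 has f-setter on 4)

β0 stroke at J2
β1 stroke at J3
β2 stroke at I1
β3 stroke at J1
β4 stroke at I2
β5 stroke at J3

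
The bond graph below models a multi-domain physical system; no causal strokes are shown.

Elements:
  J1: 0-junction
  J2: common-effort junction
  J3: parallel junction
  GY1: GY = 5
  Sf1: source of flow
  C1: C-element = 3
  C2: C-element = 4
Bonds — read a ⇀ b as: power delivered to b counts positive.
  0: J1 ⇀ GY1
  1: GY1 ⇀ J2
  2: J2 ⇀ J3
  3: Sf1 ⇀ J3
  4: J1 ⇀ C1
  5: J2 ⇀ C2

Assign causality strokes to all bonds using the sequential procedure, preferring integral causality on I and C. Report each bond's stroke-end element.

bond 3 →Sf1  (Sf1 (Sf) sets flow on bond)
bond 2 →J3  (only one effort-in slot at J3)
bond 4 →J1  (C1 integral (e out))
bond 0 →GY1  (0-jn J1 has e-setter on 4)
bond 1 →GY1  (through GY1, causality inverts; strokes same side of GY1)
bond 5 →J2  (J2 needs exactly one e-in)

b0 stroke→GY1
b1 stroke→GY1
b2 stroke→J3
b3 stroke→Sf1
b4 stroke→J1
b5 stroke→J2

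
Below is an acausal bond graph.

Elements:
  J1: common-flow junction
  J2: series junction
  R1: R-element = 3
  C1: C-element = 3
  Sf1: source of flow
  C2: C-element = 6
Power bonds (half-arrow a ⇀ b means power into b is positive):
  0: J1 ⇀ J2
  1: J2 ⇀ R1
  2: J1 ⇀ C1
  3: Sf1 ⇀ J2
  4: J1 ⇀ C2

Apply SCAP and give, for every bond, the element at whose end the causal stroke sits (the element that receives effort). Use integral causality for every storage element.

bond 3 stroke→Sf1  (Sf1 fixes flow; stroke at Sf1)
bond 0 stroke→J2  (J2 flow already set via bond 3)
bond 1 stroke→J2  (J2: bond 3 brought flow, rest push out)
bond 2 stroke→J1  (J1 flow already set via bond 0)
bond 4 stroke→J1  (1-jn J1 has f-setter on 0)

#0 →J2
#1 →J2
#2 →J1
#3 →Sf1
#4 →J1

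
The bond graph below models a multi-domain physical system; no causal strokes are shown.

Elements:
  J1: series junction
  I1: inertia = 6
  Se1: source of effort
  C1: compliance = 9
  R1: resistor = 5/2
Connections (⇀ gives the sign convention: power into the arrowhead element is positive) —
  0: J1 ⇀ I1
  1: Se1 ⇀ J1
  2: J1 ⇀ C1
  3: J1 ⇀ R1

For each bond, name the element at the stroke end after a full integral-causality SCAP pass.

#0 stroke at I1
#1 stroke at J1
#2 stroke at J1
#3 stroke at J1

bond 1 |J1  (Se1 (Se) sets effort on bond)
bond 0 |I1  (I1 outputs flow p/I1)
bond 2 |J1  (J1: bond 0 brought flow, rest push out)
bond 3 |J1  (J1: bond 0 brought flow, rest push out)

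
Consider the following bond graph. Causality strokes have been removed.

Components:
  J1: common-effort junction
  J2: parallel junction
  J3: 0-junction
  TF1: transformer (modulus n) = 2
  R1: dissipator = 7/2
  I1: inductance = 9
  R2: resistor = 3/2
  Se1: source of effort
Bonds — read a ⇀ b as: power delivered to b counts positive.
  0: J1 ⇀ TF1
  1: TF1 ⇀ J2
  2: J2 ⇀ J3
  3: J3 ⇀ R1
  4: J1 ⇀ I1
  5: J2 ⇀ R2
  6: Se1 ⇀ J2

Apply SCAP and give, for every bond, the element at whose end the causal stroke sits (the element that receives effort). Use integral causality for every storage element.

b0 stroke at J1
b1 stroke at TF1
b2 stroke at J3
b3 stroke at R1
b4 stroke at I1
b5 stroke at R2
b6 stroke at J2

#6 →J2  (source Se1 imposes e)
#1 →TF1  (J2 effort already set via bond 6)
#2 →J3  (J2 effort already set via bond 6)
#5 →R2  (0-jn J2 has e-setter on 6)
#3 →R1  (0-jn J3 has e-setter on 2)
#0 →J1  (TF1: transformer flips bond 1)
#4 →I1  (J1 effort already set via bond 0)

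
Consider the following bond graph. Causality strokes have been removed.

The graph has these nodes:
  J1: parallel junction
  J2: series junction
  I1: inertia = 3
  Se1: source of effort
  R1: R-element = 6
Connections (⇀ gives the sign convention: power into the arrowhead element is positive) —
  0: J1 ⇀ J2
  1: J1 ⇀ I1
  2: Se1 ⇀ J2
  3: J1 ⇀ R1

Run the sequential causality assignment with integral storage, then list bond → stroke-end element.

β0 stroke at J1
β1 stroke at I1
β2 stroke at J2
β3 stroke at R1

b2 →J2  (Se1 fixes effort; stroke away)
b0 →J1  (J2: last free bond brings flow in)
b1 →I1  (0-jn J1 has e-setter on 0)
b3 →R1  (J1 effort already set via bond 0)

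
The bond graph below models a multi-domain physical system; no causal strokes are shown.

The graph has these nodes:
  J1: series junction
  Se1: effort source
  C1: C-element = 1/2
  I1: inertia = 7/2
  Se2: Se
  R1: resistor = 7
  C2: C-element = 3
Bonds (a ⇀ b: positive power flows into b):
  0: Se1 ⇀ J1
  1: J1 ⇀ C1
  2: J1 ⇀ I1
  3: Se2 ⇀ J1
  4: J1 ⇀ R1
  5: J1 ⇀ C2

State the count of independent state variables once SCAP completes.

3  (C1, C2, I1 all integral)

#0 stroke at J1  (source Se1 imposes e)
#3 stroke at J1  (Se2 (Se) sets effort on bond)
#1 stroke at J1  (prefer integral on C1)
#2 stroke at I1  (I1: I, integral causality)
#4 stroke at J1  (J1: bond 2 brought flow, rest push out)
#5 stroke at J1  (J1: bond 2 brought flow, rest push out)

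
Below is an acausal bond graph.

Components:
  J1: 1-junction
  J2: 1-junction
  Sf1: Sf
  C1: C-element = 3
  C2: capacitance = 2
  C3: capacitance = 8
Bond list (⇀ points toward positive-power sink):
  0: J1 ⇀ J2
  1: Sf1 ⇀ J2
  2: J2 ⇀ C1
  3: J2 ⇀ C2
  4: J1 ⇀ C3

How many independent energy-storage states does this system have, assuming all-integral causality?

b1 |Sf1  (source Sf1 imposes f)
b0 |J2  (common-f at J2 fixed by 1)
b2 |J2  (1-jn J2 has f-setter on 1)
b3 |J2  (J2: bond 1 brought flow, rest push out)
b4 |J1  (J1: bond 0 brought flow, rest push out)

3  (C1, C2, C3 all integral)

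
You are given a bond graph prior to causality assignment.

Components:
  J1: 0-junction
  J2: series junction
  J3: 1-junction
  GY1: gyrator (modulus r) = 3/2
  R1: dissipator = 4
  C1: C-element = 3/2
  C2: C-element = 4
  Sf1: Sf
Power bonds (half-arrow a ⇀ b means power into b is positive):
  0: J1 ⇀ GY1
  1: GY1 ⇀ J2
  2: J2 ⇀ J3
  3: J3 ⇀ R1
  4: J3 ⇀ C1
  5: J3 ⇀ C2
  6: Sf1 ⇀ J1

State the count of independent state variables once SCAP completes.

b6 |Sf1  (source Sf1 imposes f)
b0 |J1  (J1: last free bond brings effort in)
b1 |J2  (GY GY1: same side as bond 0)
b2 |J3  (only one flow-in slot at J2)
b4 |J3  (C1: C, integral causality)
b5 |J3  (C2 integral (e out))
b3 |R1  (closing 1-jn rule on J3)

2  (C1, C2 all integral)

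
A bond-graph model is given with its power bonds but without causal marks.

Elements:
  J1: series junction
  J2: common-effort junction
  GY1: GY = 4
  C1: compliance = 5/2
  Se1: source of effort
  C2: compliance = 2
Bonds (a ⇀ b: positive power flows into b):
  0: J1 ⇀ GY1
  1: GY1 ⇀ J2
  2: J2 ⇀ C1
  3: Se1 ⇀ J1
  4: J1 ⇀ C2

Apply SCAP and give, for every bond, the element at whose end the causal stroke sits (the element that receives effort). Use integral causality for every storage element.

#0 |GY1
#1 |GY1
#2 |J2
#3 |J1
#4 |J1

b3 stroke at J1  (source Se1 imposes e)
b2 stroke at J2  (C1 outputs effort q/C1)
b1 stroke at GY1  (J2: bond 2 brought effort, rest push out)
b0 stroke at GY1  (GY1: gyrator matches bond 1)
b4 stroke at J1  (J1: bond 0 brought flow, rest push out)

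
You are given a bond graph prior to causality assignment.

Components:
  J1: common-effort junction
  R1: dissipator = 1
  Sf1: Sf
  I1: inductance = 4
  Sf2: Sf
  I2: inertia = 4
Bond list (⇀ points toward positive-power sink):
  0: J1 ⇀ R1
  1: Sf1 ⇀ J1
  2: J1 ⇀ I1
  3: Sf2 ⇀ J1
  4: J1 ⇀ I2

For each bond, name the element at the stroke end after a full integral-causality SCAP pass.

#0 |J1
#1 |Sf1
#2 |I1
#3 |Sf2
#4 |I2

b1 stroke→Sf1  (Sf1 fixes flow; stroke at Sf1)
b3 stroke→Sf2  (Sf2 fixes flow; stroke at Sf2)
b2 stroke→I1  (I1 outputs flow p/I1)
b4 stroke→I2  (prefer integral on I2)
b0 stroke→J1  (J1 needs exactly one e-in)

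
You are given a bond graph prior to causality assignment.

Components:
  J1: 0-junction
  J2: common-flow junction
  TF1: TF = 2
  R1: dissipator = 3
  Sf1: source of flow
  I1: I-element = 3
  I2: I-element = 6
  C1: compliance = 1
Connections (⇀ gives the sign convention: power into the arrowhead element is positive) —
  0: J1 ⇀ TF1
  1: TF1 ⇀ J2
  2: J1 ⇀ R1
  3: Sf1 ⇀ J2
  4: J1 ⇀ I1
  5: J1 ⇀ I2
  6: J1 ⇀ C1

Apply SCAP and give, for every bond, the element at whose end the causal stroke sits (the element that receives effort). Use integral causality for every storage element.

b0 stroke at TF1
b1 stroke at J2
b2 stroke at R1
b3 stroke at Sf1
b4 stroke at I1
b5 stroke at I2
b6 stroke at J1

#3 |Sf1  (Sf1 fixes flow; stroke at Sf1)
#1 |J2  (1-jn J2 has f-setter on 3)
#0 |TF1  (TF TF1: opposite of bond 1)
#4 |I1  (prefer integral on I1)
#5 |I2  (I2: I, integral causality)
#6 |J1  (C1 outputs effort q/C1)
#2 |R1  (J1: bond 6 brought effort, rest push out)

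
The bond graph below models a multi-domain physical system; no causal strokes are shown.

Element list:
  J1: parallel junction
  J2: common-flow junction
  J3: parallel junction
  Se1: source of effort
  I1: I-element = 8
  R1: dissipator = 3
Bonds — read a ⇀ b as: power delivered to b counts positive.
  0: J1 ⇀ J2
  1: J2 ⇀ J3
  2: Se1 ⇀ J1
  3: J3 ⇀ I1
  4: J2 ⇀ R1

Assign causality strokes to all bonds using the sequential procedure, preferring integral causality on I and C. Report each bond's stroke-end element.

β2 →J1  (source Se1 imposes e)
β0 →J2  (0-jn J1 has e-setter on 2)
β3 →I1  (I1: I, integral causality)
β1 →J3  (J3 needs exactly one e-in)
β4 →J2  (common-f at J2 fixed by 1)

β0 stroke→J2
β1 stroke→J3
β2 stroke→J1
β3 stroke→I1
β4 stroke→J2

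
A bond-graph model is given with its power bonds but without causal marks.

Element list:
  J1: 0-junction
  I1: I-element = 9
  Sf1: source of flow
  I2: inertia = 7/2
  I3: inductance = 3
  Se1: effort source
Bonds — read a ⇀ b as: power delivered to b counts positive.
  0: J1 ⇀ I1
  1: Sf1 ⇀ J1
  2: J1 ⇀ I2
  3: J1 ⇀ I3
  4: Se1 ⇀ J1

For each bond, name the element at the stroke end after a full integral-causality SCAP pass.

bond 0 stroke→I1
bond 1 stroke→Sf1
bond 2 stroke→I2
bond 3 stroke→I3
bond 4 stroke→J1

b1 stroke at Sf1  (Sf1 (Sf) sets flow on bond)
b4 stroke at J1  (Se1 fixes effort; stroke away)
b0 stroke at I1  (J1: bond 4 brought effort, rest push out)
b2 stroke at I2  (0-jn J1 has e-setter on 4)
b3 stroke at I3  (J1: bond 4 brought effort, rest push out)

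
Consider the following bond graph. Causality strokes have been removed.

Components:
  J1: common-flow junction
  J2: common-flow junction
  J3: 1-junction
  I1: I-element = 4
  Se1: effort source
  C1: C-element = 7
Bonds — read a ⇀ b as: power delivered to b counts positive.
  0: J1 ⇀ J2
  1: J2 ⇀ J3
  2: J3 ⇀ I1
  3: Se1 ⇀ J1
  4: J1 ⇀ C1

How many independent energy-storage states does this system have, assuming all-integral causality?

β3 stroke→J1  (Se1: effort source, stroke at far end)
β2 stroke→I1  (prefer integral on I1)
β1 stroke→J3  (common-f at J3 fixed by 2)
β0 stroke→J2  (J2: bond 1 brought flow, rest push out)
β4 stroke→J1  (J1 flow already set via bond 0)

2  (C1, I1 all integral)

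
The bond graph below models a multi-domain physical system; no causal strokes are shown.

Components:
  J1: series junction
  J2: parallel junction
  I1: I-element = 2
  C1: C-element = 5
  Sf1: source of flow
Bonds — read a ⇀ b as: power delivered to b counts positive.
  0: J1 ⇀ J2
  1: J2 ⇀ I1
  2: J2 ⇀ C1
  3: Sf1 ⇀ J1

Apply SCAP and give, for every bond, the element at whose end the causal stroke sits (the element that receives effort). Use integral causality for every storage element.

bond 3 →Sf1  (Sf1 fixes flow; stroke at Sf1)
bond 0 →J1  (common-f at J1 fixed by 3)
bond 1 →I1  (prefer integral on I1)
bond 2 →J2  (only one effort-in slot at J2)

β0 stroke→J1
β1 stroke→I1
β2 stroke→J2
β3 stroke→Sf1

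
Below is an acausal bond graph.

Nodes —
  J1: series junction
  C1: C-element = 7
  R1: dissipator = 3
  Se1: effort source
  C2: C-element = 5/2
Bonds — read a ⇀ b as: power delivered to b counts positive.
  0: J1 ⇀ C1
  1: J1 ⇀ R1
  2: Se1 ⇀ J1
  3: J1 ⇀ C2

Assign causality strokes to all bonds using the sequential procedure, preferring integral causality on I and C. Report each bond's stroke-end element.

β2 stroke at J1  (Se1 (Se) sets effort on bond)
β0 stroke at J1  (C1 integral (e out))
β3 stroke at J1  (C2 integral (e out))
β1 stroke at R1  (closing 1-jn rule on J1)

b0 stroke→J1
b1 stroke→R1
b2 stroke→J1
b3 stroke→J1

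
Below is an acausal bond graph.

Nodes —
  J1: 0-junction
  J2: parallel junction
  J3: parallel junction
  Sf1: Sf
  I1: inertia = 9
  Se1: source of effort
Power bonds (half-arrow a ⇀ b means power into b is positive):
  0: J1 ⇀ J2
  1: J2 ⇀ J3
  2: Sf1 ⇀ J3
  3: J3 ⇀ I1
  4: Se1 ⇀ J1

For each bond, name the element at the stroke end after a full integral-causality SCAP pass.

b2 stroke at Sf1  (Sf1 (Sf) sets flow on bond)
b4 stroke at J1  (Se1 (Se) sets effort on bond)
b0 stroke at J2  (J1 effort already set via bond 4)
b1 stroke at J3  (0-jn J2 has e-setter on 0)
b3 stroke at I1  (common-e at J3 fixed by 1)

b0 →J2
b1 →J3
b2 →Sf1
b3 →I1
b4 →J1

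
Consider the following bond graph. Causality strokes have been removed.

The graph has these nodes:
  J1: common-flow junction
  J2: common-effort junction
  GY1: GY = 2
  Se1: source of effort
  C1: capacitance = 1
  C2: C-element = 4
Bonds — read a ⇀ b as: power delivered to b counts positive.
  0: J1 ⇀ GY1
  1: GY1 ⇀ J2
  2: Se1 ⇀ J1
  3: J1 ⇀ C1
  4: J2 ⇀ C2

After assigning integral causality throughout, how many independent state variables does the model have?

β2 stroke at J1  (source Se1 imposes e)
β3 stroke at J1  (prefer integral on C1)
β0 stroke at GY1  (only one flow-in slot at J1)
β1 stroke at GY1  (through GY1, causality inverts; strokes same side of GY1)
β4 stroke at J2  (only one effort-in slot at J2)

2  (C1, C2 all integral)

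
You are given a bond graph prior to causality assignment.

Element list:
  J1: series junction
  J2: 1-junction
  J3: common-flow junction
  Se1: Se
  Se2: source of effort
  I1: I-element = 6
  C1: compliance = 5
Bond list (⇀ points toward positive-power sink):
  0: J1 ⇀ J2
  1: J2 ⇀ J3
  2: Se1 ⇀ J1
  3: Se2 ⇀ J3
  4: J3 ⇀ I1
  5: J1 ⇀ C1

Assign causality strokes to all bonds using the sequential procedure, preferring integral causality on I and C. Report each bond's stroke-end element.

#0 →J2
#1 →J3
#2 →J1
#3 →J3
#4 →I1
#5 →J1

bond 2 →J1  (Se1: effort source, stroke at far end)
bond 3 →J3  (Se2: effort source, stroke at far end)
bond 4 →I1  (I1 outputs flow p/I1)
bond 1 →J3  (1-jn J3 has f-setter on 4)
bond 0 →J2  (1-jn J2 has f-setter on 1)
bond 5 →J1  (J1 flow already set via bond 0)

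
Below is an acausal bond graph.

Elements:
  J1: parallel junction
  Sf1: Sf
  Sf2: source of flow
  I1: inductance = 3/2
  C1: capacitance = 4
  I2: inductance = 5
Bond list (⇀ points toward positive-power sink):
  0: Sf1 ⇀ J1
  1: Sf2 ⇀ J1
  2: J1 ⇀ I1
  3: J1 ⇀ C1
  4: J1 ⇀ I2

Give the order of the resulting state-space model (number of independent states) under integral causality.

3  (C1, I1, I2 all integral)

#0 stroke→Sf1  (Sf1 (Sf) sets flow on bond)
#1 stroke→Sf2  (Sf2 (Sf) sets flow on bond)
#2 stroke→I1  (I1 outputs flow p/I1)
#3 stroke→J1  (prefer integral on C1)
#4 stroke→I2  (J1 effort already set via bond 3)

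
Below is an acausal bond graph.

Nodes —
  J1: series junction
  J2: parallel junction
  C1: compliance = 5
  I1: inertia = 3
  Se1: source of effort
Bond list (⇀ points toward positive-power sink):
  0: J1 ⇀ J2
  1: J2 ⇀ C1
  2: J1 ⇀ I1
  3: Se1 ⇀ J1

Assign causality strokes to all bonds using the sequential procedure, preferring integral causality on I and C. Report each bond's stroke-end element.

b3 stroke at J1  (Se1 (Se) sets effort on bond)
b1 stroke at J2  (C1 integral (e out))
b0 stroke at J1  (J2: bond 1 brought effort, rest push out)
b2 stroke at I1  (J1: last free bond brings flow in)

bond 0 stroke→J1
bond 1 stroke→J2
bond 2 stroke→I1
bond 3 stroke→J1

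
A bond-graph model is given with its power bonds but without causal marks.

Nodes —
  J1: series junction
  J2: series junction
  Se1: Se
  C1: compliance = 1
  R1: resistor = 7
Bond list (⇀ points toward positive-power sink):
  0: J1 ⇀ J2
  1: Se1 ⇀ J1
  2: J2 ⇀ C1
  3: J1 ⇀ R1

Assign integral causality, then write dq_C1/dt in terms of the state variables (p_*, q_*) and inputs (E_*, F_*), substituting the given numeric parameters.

dq_C1/dt = E_Se1/7 - q_C1/7

β1 stroke at J1  (source Se1 imposes e)
β2 stroke at J2  (C1: C, integral causality)
β0 stroke at J1  (only one flow-in slot at J2)
β3 stroke at R1  (closing 1-jn rule on J1)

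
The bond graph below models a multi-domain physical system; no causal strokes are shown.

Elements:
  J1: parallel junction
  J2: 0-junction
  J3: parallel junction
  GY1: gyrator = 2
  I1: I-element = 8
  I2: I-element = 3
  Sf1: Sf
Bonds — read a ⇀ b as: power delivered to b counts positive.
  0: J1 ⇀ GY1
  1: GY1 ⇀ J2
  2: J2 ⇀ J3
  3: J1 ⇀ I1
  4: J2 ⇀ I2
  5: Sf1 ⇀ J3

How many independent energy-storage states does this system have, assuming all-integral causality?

b5 →Sf1  (Sf1 (Sf) sets flow on bond)
b2 →J3  (only one effort-in slot at J3)
b3 →I1  (I1: I, integral causality)
b0 →J1  (J1: last free bond brings effort in)
b1 →J2  (GY1: gyrator matches bond 0)
b4 →I2  (0-jn J2 has e-setter on 1)

2  (I1, I2 all integral)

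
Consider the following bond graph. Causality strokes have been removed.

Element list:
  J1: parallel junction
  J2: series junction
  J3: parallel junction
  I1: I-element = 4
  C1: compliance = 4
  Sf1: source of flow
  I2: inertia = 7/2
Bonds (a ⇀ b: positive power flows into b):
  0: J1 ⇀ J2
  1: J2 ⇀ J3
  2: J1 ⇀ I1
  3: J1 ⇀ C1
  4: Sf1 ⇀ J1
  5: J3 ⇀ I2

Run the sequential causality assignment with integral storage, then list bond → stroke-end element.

b4 stroke→Sf1  (Sf1: flow source, stroke at near end)
b2 stroke→I1  (I1 integral (f out))
b3 stroke→J1  (C1: C, integral causality)
b0 stroke→J2  (0-jn J1 has e-setter on 3)
b1 stroke→J3  (J2 needs exactly one f-in)
b5 stroke→I2  (J3: bond 1 brought effort, rest push out)

#0 |J2
#1 |J3
#2 |I1
#3 |J1
#4 |Sf1
#5 |I2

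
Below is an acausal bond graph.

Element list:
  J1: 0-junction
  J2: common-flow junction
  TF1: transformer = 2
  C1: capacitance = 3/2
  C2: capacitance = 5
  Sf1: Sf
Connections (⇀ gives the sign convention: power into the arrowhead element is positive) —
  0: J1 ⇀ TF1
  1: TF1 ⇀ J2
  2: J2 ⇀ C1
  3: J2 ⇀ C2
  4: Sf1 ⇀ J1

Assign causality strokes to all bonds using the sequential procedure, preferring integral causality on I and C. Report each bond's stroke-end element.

#0 stroke→J1
#1 stroke→TF1
#2 stroke→J2
#3 stroke→J2
#4 stroke→Sf1

bond 4 stroke→Sf1  (Sf1: flow source, stroke at near end)
bond 0 stroke→J1  (only one effort-in slot at J1)
bond 1 stroke→TF1  (through TF1, causality passes straight; one stroke at TF1)
bond 2 stroke→J2  (J2: bond 1 brought flow, rest push out)
bond 3 stroke→J2  (common-f at J2 fixed by 1)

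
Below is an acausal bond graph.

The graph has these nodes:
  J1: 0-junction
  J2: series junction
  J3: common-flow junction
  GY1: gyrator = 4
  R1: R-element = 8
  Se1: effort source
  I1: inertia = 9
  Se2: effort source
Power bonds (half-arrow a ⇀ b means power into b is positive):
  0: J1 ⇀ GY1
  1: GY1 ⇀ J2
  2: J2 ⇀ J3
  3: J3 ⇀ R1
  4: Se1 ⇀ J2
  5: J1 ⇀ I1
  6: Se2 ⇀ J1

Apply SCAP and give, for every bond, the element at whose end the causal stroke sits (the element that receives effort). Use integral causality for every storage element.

bond 4 stroke→J2  (Se1: effort source, stroke at far end)
bond 6 stroke→J1  (source Se2 imposes e)
bond 0 stroke→GY1  (common-e at J1 fixed by 6)
bond 5 stroke→I1  (common-e at J1 fixed by 6)
bond 1 stroke→GY1  (GY GY1: same side as bond 0)
bond 2 stroke→J2  (1-jn J2 has f-setter on 1)
bond 3 stroke→J3  (J3 flow already set via bond 2)

#0 |GY1
#1 |GY1
#2 |J2
#3 |J3
#4 |J2
#5 |I1
#6 |J1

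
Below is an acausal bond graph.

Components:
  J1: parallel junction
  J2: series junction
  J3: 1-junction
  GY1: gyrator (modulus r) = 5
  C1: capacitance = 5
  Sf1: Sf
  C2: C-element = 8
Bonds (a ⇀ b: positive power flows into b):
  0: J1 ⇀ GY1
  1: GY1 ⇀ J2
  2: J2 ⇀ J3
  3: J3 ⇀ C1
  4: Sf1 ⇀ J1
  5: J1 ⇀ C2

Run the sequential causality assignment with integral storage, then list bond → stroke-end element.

bond 4 stroke→Sf1  (Sf1: flow source, stroke at near end)
bond 3 stroke→J3  (C1: C, integral causality)
bond 2 stroke→J2  (J3 needs exactly one f-in)
bond 1 stroke→GY1  (J2 needs exactly one f-in)
bond 0 stroke→GY1  (through GY1, causality inverts; strokes same side of GY1)
bond 5 stroke→J1  (J1 needs exactly one e-in)

b0 stroke at GY1
b1 stroke at GY1
b2 stroke at J2
b3 stroke at J3
b4 stroke at Sf1
b5 stroke at J1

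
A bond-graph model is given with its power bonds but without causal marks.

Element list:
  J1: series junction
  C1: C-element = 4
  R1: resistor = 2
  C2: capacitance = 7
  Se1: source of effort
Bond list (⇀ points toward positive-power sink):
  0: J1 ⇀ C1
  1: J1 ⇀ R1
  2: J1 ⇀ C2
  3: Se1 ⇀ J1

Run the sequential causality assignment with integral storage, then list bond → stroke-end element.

bond 0 |J1
bond 1 |R1
bond 2 |J1
bond 3 |J1

bond 3 →J1  (source Se1 imposes e)
bond 0 →J1  (C1: C, integral causality)
bond 2 →J1  (C2: C, integral causality)
bond 1 →R1  (J1: last free bond brings flow in)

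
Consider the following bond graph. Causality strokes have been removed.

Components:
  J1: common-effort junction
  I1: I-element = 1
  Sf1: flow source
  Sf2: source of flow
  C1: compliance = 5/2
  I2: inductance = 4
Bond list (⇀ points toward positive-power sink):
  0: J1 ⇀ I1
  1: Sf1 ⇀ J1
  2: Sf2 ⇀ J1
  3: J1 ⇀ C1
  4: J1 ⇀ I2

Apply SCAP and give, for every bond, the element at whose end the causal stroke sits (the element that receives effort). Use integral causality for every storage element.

#1 stroke→Sf1  (Sf1 (Sf) sets flow on bond)
#2 stroke→Sf2  (Sf2 fixes flow; stroke at Sf2)
#0 stroke→I1  (I1 integral (f out))
#3 stroke→J1  (C1: C, integral causality)
#4 stroke→I2  (J1 effort already set via bond 3)

β0 |I1
β1 |Sf1
β2 |Sf2
β3 |J1
β4 |I2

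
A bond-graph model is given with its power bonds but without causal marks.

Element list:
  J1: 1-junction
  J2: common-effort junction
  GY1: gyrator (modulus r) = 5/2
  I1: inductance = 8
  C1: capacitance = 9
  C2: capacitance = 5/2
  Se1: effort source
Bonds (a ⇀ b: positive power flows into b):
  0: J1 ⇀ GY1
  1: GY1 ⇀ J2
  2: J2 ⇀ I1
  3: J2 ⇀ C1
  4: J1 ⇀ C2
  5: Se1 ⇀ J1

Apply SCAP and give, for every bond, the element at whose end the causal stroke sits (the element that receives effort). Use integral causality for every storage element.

b0 →GY1
b1 →GY1
b2 →I1
b3 →J2
b4 →J1
b5 →J1

β5 |J1  (Se1 (Se) sets effort on bond)
β2 |I1  (I1: I, integral causality)
β3 |J2  (C1: C, integral causality)
β1 |GY1  (0-jn J2 has e-setter on 3)
β0 |GY1  (GY1 both-in/both-out from 1)
β4 |J1  (J1: bond 0 brought flow, rest push out)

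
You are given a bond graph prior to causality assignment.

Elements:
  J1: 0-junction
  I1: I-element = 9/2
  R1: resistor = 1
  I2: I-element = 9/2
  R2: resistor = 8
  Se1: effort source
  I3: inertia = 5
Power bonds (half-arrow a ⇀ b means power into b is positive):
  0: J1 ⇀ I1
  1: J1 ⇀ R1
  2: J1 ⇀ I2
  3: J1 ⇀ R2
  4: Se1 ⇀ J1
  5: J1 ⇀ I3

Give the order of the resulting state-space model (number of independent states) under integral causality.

β4 →J1  (Se1: effort source, stroke at far end)
β0 →I1  (0-jn J1 has e-setter on 4)
β1 →R1  (J1 effort already set via bond 4)
β2 →I2  (0-jn J1 has e-setter on 4)
β3 →R2  (0-jn J1 has e-setter on 4)
β5 →I3  (J1 effort already set via bond 4)

3  (I1, I2, I3 all integral)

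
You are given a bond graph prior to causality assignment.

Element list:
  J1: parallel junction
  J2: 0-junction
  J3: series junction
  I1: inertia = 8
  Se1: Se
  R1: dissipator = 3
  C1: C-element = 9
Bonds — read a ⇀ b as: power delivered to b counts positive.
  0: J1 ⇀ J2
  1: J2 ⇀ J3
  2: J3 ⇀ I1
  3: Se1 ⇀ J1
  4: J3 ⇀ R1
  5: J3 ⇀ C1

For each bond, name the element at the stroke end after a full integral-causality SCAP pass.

bond 3 →J1  (Se1 (Se) sets effort on bond)
bond 0 →J2  (J1 effort already set via bond 3)
bond 1 →J3  (J2: bond 0 brought effort, rest push out)
bond 2 →I1  (prefer integral on I1)
bond 4 →J3  (1-jn J3 has f-setter on 2)
bond 5 →J3  (J3: bond 2 brought flow, rest push out)

b0 |J2
b1 |J3
b2 |I1
b3 |J1
b4 |J3
b5 |J3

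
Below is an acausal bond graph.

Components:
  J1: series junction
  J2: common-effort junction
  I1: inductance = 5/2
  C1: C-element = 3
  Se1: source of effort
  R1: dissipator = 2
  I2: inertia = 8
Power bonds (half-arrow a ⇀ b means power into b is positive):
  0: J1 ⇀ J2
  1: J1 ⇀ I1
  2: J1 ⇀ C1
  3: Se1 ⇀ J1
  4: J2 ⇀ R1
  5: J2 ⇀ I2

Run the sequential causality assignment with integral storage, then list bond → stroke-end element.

β0 |J1
β1 |I1
β2 |J1
β3 |J1
β4 |J2
β5 |I2

b3 stroke at J1  (Se1 fixes effort; stroke away)
b1 stroke at I1  (I1 outputs flow p/I1)
b0 stroke at J1  (1-jn J1 has f-setter on 1)
b2 stroke at J1  (1-jn J1 has f-setter on 1)
b5 stroke at I2  (I2: I, integral causality)
b4 stroke at J2  (closing 0-jn rule on J2)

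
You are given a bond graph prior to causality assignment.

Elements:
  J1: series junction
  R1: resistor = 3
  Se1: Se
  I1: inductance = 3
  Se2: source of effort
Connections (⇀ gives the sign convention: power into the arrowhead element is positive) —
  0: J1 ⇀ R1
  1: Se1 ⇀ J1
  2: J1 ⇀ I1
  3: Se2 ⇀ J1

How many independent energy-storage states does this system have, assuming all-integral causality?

#1 stroke at J1  (Se1: effort source, stroke at far end)
#3 stroke at J1  (source Se2 imposes e)
#2 stroke at I1  (I1: I, integral causality)
#0 stroke at J1  (J1: bond 2 brought flow, rest push out)

1  (I1 all integral)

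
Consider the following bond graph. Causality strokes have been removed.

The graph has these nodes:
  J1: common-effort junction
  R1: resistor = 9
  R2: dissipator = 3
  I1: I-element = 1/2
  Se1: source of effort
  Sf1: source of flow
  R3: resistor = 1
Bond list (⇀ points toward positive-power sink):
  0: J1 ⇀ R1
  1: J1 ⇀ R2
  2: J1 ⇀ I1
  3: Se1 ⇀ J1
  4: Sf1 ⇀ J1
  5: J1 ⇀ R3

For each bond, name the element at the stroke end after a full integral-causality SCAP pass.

β3 →J1  (Se1 (Se) sets effort on bond)
β4 →Sf1  (Sf1: flow source, stroke at near end)
β0 →R1  (J1: bond 3 brought effort, rest push out)
β1 →R2  (J1: bond 3 brought effort, rest push out)
β2 →I1  (J1 effort already set via bond 3)
β5 →R3  (J1 effort already set via bond 3)

b0 stroke at R1
b1 stroke at R2
b2 stroke at I1
b3 stroke at J1
b4 stroke at Sf1
b5 stroke at R3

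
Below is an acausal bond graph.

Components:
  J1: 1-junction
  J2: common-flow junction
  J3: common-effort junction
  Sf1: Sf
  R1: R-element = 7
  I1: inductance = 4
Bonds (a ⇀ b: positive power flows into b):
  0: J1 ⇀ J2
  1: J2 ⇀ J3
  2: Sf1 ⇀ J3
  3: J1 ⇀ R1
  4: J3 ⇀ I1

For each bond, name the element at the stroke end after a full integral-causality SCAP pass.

b2 stroke→Sf1  (Sf1 (Sf) sets flow on bond)
b4 stroke→I1  (I1 integral (f out))
b1 stroke→J3  (closing 0-jn rule on J3)
b0 stroke→J2  (J2 flow already set via bond 1)
b3 stroke→J1  (common-f at J1 fixed by 0)

β0 →J2
β1 →J3
β2 →Sf1
β3 →J1
β4 →I1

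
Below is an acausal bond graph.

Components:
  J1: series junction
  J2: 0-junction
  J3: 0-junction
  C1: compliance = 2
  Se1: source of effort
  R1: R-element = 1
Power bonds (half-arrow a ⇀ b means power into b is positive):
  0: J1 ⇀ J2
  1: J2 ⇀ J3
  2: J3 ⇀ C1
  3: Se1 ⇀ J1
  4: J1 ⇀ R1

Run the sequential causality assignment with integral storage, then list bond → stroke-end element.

bond 0 |J1
bond 1 |J2
bond 2 |J3
bond 3 |J1
bond 4 |R1

b3 stroke at J1  (Se1 fixes effort; stroke away)
b2 stroke at J3  (C1: C, integral causality)
b1 stroke at J2  (J3 effort already set via bond 2)
b0 stroke at J1  (J2: bond 1 brought effort, rest push out)
b4 stroke at R1  (J1 needs exactly one f-in)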